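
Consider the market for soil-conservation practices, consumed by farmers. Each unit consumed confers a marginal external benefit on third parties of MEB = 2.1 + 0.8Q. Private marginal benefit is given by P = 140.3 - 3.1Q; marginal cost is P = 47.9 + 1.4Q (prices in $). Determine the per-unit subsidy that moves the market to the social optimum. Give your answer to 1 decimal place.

Social marginal benefit = demand + MEB = 142.4 - 2.3Q.
Set SMB = MC: 142.4 - 2.3Q = 47.9 + 1.4Q → Q* = 25.5405.
The Pigouvian subsidy equals MEB at Q*: 2.1 + 0.8×25.5405 = 22.5324.

subsidy = $22.5 per unit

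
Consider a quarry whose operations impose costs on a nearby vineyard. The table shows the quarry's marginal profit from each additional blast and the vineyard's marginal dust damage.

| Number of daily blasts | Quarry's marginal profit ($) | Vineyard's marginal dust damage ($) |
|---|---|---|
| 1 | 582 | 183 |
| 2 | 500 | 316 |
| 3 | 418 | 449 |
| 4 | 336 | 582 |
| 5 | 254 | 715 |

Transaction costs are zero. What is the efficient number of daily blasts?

Bargaining reaches the level where marginal profit last exceeds marginal dust damage.
That holds through level 2 (500 ≥ 316) but not at 3 (418 < 449).

2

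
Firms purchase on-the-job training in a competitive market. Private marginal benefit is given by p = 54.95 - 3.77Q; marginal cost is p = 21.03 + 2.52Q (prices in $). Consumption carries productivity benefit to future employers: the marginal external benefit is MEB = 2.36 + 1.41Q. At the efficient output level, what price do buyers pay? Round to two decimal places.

P = $26.92

Social marginal benefit = demand + MEB = 57.31 - 2.36Q.
Set SMB = MC: 57.31 - 2.36Q = 21.03 + 2.52Q → Q* = 7.4344.
Consumer price on the demand curve at Q*: 54.95 − 3.77×7.4344 = 26.9223.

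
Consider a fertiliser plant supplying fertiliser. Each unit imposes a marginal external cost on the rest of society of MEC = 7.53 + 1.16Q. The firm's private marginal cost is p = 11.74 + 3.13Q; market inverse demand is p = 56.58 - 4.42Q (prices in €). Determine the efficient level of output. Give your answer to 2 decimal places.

Social marginal cost = private MC + MEC = 19.27 + 4.29Q.
Set SMC = demand: 19.27 + 4.29Q = 56.58 - 4.42Q → Q* = 4.2836.

Q* = 4.28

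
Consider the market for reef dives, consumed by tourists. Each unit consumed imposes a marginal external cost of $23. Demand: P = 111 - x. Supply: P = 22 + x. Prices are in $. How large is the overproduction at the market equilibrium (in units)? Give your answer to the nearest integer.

12 units

Market equilibrium (private): 22 + x = 111 - x → x_m = 44.5000.
Social marginal benefit = demand − MEC = 88 - x.
Set SMB = MC: 88 - x = 22 + x → x* = 33.0000.
Gap = |44.5000 − 33.0000| = 11.5000.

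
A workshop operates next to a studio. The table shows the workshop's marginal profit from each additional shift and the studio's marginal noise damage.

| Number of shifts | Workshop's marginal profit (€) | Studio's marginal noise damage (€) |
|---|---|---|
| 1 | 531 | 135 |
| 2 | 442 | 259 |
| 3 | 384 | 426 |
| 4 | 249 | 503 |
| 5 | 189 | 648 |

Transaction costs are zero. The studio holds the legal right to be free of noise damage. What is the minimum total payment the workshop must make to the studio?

Efficient level: marginal profit ≥ marginal noise damage through level 2, so k* = 2.
With the studio holding the right, the workshop must at least compensate total damage at k*: 135 + 259 = 394.

€394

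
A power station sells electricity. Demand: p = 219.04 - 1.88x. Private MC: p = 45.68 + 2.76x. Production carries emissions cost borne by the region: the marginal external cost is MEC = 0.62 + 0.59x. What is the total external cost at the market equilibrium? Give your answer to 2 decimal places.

434.96

Market equilibrium (private): 45.68 + 2.76x = 219.04 - 1.88x → x_m = 37.3621.
Total external cost = ∫₀^{x_m} (0.62 + 0.59x) dx = 0.62×37.3621 + ½×0.59×37.3621² = 434.9628.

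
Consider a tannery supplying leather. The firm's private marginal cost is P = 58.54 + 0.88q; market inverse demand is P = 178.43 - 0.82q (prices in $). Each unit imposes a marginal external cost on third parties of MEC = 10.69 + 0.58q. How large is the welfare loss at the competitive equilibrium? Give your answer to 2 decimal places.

DWL = $583.75

Market equilibrium (private): 58.54 + 0.88q = 178.43 - 0.82q → q_m = 70.5235.
Social marginal cost = private MC + MEC = 69.23 + 1.46q.
Set SMC = demand: 69.23 + 1.46q = 178.43 - 0.82q → q* = 47.8947.
The loss is the area between SMC and demand from q* to q_m; with linear curves that's a triangle of height MEC(q_m).
DWL = ½ × 22.6288 × 51.5936 = 583.7506.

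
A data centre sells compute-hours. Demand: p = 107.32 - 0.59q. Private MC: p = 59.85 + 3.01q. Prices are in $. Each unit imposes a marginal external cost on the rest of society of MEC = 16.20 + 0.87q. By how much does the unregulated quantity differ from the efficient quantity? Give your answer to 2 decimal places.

Market equilibrium (private): 59.85 + 3.01q = 107.32 - 0.59q → q_m = 13.1861.
Social marginal cost = private MC + MEC = 76.05 + 3.88q.
Set SMC = demand: 76.05 + 3.88q = 107.32 - 0.59q → q* = 6.9955.
Gap = |13.1861 − 6.9955| = 6.1906.

6.19 units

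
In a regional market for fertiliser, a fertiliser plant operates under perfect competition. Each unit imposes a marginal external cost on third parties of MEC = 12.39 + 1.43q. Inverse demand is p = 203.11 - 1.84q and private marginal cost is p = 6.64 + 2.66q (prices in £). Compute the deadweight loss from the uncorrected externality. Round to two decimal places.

Market equilibrium (private): 6.64 + 2.66q = 203.11 - 1.84q → q_m = 43.6600.
Social marginal cost = private MC + MEC = 19.03 + 4.09q.
Set SMC = demand: 19.03 + 4.09q = 203.11 - 1.84q → q* = 31.0422.
Between q* and q_m the wedge SMC − demand runs linearly from 0 to MEC(q_m), so the loss is a triangle.
DWL = ½ × 12.6178 × 74.8238 = 472.0559.

DWL = £472.06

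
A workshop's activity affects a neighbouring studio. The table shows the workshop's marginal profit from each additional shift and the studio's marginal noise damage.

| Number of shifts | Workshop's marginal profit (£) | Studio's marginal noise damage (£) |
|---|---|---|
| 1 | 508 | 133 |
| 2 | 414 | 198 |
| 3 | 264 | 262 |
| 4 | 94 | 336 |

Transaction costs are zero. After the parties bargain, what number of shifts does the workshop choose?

Bargaining reaches the level where marginal profit last exceeds marginal noise damage.
That holds through level 3 (264 ≥ 262) but not at 4 (94 < 336).

3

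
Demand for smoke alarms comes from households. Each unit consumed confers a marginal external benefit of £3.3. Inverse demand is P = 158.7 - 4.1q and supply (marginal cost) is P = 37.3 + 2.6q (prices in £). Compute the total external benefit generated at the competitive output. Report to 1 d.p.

Market equilibrium (private): 37.3 + 2.6q = 158.7 - 4.1q → q_m = 18.1194.
Total external benefit = MEB × q_m = 3.3 × 18.1194 = 59.7940.

£59.8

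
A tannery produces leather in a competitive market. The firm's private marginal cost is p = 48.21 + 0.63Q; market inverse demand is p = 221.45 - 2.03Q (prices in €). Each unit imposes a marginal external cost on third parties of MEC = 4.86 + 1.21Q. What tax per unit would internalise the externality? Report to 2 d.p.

Social marginal cost = private MC + MEC = 53.07 + 1.84Q.
Set SMC = demand: 53.07 + 1.84Q = 221.45 - 2.03Q → Q* = 43.5090.
The Pigouvian tax equals MEC at Q*: 4.86 + 1.21×43.5090 = 57.5059.

tax = €57.51 per unit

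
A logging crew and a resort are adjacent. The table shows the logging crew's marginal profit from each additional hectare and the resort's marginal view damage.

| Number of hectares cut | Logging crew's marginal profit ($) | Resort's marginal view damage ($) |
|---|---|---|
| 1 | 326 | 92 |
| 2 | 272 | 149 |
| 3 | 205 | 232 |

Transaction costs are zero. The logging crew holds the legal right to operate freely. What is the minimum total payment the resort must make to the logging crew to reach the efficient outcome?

Left alone the logging crew would choose level 3 (marginal profit stays positive).
Efficient level: k* = 2 (marginal profit ≥ marginal view damage through 2).
The resort must at least cover the logging crew's forgone profit from cutting 3→2: 205 = 205.

$205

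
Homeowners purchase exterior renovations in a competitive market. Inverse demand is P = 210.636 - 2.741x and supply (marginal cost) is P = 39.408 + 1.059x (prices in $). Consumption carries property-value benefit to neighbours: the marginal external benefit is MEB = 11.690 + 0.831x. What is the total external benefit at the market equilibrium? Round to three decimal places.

Market equilibrium (private): 39.408 + 1.059x = 210.636 - 2.741x → x_m = 45.0600.
Total external benefit = ∫₀^{x_m} (11.690 + 0.831x) dx = 11.690×45.0600 + ½×0.831×45.0600² = 1370.3841.

$1370.384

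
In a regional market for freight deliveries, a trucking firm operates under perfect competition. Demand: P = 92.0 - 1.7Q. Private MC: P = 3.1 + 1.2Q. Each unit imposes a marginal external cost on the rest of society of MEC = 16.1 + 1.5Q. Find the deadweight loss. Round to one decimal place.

DWL = 438.0

Market equilibrium (private): 3.1 + 1.2Q = 92.0 - 1.7Q → Q_m = 30.6552.
Social marginal cost = private MC + MEC = 19.2 + 2.7Q.
Set SMC = demand: 19.2 + 2.7Q = 92.0 - 1.7Q → Q* = 16.5455.
The welfare-loss triangle has base |Q_m − Q*| and height MEC(Q_m) (the vertical gap between SMC and demand is zero at Q* and MEC at Q_m).
DWL = ½ × 14.1097 × 62.0828 = 437.9848.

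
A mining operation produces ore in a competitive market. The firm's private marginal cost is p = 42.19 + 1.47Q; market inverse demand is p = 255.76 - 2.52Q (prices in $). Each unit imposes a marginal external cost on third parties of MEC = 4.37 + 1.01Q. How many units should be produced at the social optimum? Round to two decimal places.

Social marginal cost = private MC + MEC = 46.56 + 2.48Q.
Set SMC = demand: 46.56 + 2.48Q = 255.76 - 2.52Q → Q* = 41.8400.

Q* = 41.84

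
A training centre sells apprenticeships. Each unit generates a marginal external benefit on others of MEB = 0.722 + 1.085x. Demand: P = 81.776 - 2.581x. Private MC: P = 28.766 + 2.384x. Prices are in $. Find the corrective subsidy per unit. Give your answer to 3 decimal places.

Social marginal cost = private MC − MEB = 28.044 + 1.299x.
Set SMC = demand: 28.044 + 1.299x = 81.776 - 2.581x → x* = 13.8485.
The Pigouvian subsidy equals MEB at x*: 0.722 + 1.085×13.8485 = 15.7476.

subsidy = $15.748 per unit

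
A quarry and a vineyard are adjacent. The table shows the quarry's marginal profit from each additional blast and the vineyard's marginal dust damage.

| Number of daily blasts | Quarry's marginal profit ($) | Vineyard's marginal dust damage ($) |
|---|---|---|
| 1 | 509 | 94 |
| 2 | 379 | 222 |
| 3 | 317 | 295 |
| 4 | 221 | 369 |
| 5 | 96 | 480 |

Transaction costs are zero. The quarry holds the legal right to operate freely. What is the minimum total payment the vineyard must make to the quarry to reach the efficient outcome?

Left alone the quarry would choose level 5 (marginal profit stays positive).
Efficient level: k* = 3 (marginal profit ≥ marginal dust damage through 3).
The vineyard must at least cover the quarry's forgone profit from cutting 5→3: 221 + 96 = 317.

$317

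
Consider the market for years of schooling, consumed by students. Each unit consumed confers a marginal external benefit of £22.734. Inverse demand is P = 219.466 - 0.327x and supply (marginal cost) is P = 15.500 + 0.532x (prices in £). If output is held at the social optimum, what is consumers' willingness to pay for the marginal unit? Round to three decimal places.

Social marginal benefit = demand + MEB = 242.200 - 0.327x.
Set SMB = MC: 242.200 - 0.327x = 15.500 + 0.532x → x* = 263.9115.
Consumer price on the demand curve at x*: 219.466 − 0.327×263.9115 = 133.1669.

P = £133.167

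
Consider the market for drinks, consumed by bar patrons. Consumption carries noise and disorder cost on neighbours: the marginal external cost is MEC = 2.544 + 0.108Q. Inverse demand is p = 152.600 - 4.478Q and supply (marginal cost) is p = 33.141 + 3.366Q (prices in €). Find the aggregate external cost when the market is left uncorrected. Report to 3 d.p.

Market equilibrium (private): 33.141 + 3.366Q = 152.600 - 4.478Q → Q_m = 15.2293.
Total external cost = ∫₀^{Q_m} (2.544 + 0.108Q) dQ = 2.544×15.2293 + ½×0.108×15.2293² = 51.2676.

€51.268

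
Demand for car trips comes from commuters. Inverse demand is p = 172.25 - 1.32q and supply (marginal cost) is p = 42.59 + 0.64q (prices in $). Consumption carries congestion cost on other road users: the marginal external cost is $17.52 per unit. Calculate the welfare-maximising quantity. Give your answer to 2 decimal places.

q* = 57.21

Social marginal benefit = demand − MEC = 154.73 - 1.32q.
Set SMB = MC: 154.73 - 1.32q = 42.59 + 0.64q → q* = 57.2143.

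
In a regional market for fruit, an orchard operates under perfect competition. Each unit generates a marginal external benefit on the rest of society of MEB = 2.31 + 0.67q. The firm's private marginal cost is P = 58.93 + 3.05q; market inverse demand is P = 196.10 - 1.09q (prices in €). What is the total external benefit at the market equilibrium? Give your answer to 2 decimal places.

€444.30

Market equilibrium (private): 58.93 + 3.05q = 196.10 - 1.09q → q_m = 33.1329.
Total external benefit = ∫₀^{q_m} (2.31 + 0.67q) dq = 2.31×33.1329 + ½×0.67×33.1329² = 444.2963.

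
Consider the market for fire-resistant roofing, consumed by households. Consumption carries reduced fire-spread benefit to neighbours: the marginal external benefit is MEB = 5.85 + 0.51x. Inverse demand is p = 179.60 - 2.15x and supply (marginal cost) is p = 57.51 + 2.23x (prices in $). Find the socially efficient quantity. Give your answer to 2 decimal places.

Social marginal benefit = demand + MEB = 185.45 - 1.64x.
Set SMB = MC: 185.45 - 1.64x = 57.51 + 2.23x → x* = 33.0594.

x* = 33.06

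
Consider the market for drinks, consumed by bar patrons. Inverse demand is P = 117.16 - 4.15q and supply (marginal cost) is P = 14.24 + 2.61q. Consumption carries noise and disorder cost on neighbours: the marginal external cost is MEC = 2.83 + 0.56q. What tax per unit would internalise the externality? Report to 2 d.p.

tax = 10.49 per unit

Social marginal benefit = demand − MEC = 114.33 - 4.71q.
Set SMB = MC: 114.33 - 4.71q = 14.24 + 2.61q → q* = 13.6735.
The Pigouvian tax equals MEC at q*: 2.83 + 0.56×13.6735 = 10.4872.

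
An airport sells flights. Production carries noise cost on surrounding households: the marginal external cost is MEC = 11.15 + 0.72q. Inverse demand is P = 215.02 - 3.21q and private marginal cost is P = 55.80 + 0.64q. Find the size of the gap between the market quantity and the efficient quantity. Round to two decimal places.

Market equilibrium (private): 55.80 + 0.64q = 215.02 - 3.21q → q_m = 41.3558.
Social marginal cost = private MC + MEC = 66.95 + 1.36q.
Set SMC = demand: 66.95 + 1.36q = 215.02 - 3.21q → q* = 32.4004.
Gap = |41.3558 − 32.4004| = 8.9554.

8.96 units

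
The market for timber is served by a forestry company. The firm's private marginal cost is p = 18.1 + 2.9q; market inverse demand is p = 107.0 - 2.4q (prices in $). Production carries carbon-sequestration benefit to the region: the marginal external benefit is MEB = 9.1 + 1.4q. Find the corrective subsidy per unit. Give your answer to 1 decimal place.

subsidy = $44.3 per unit

Social marginal cost = private MC − MEB = 9.0 + 1.5q.
Set SMC = demand: 9.0 + 1.5q = 107.0 - 2.4q → q* = 25.1282.
The Pigouvian subsidy equals MEB at q*: 9.1 + 1.4×25.1282 = 44.2795.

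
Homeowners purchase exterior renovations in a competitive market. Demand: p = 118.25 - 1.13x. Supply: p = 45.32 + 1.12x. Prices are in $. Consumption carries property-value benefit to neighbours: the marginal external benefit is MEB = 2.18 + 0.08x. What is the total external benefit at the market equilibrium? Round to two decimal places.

$112.69

Market equilibrium (private): 45.32 + 1.12x = 118.25 - 1.13x → x_m = 32.4133.
Total external benefit = ∫₀^{x_m} (2.18 + 0.08x) dx = 2.18×32.4133 + ½×0.08×32.4133² = 112.6859.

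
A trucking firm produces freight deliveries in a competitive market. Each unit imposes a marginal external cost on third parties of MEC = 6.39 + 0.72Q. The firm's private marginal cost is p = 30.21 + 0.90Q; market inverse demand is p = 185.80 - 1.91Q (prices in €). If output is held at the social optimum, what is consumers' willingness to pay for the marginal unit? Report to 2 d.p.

Social marginal cost = private MC + MEC = 36.60 + 1.62Q.
Set SMC = demand: 36.60 + 1.62Q = 185.80 - 1.91Q → Q* = 42.2663.
Consumer price on the demand curve at Q*: 185.80 − 1.91×42.2663 = 105.0714.

P = €105.07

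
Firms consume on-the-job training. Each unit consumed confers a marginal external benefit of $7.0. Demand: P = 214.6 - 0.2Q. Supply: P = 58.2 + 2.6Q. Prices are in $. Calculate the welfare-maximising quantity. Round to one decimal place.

Q* = 58.4

Social marginal benefit = demand + MEB = 221.6 - 0.2Q.
Set SMB = MC: 221.6 - 0.2Q = 58.2 + 2.6Q → Q* = 58.3571.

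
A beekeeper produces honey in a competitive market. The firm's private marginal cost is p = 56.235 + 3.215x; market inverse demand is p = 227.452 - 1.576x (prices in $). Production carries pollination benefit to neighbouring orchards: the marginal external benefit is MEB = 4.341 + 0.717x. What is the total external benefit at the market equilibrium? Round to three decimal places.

Market equilibrium (private): 56.235 + 3.215x = 227.452 - 1.576x → x_m = 35.7372.
Total external benefit = ∫₀^{x_m} (4.341 + 0.717x) dx = 4.341×35.7372 + ½×0.717×35.7372² = 612.9926.

$612.993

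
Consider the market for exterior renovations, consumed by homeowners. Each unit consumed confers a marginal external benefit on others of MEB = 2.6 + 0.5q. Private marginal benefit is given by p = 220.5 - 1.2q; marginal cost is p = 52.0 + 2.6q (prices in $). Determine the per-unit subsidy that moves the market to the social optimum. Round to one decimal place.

Social marginal benefit = demand + MEB = 223.1 - 0.7q.
Set SMB = MC: 223.1 - 0.7q = 52.0 + 2.6q → q* = 51.8485.
The Pigouvian subsidy equals MEB at q*: 2.6 + 0.5×51.8485 = 28.5243.

subsidy = $28.5 per unit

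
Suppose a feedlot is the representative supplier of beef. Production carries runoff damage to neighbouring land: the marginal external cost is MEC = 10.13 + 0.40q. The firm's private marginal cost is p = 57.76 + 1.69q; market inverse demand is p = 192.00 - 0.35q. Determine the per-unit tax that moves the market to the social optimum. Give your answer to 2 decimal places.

tax = 30.48 per unit

Social marginal cost = private MC + MEC = 67.89 + 2.09q.
Set SMC = demand: 67.89 + 2.09q = 192.00 - 0.35q → q* = 50.8648.
The Pigouvian tax equals MEC at q*: 10.13 + 0.40×50.8648 = 30.4759.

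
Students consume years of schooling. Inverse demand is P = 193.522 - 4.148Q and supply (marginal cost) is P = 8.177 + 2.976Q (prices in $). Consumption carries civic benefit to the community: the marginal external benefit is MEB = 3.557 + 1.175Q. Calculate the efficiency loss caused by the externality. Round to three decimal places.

DWL = $97.886

Market equilibrium (private): 8.177 + 2.976Q = 193.522 - 4.148Q → Q_m = 26.0170.
Social marginal benefit = demand + MEB = 197.079 - 2.973Q.
Set SMB = MC: 197.079 - 2.973Q = 8.177 + 2.976Q → Q* = 31.7536.
The welfare-loss triangle has base |Q_m − Q*| and height MEB(Q_m) (the vertical gap between SMB and MC is zero at Q* and MEB at Q_m).
DWL = ½ × 5.7366 × 34.1270 = 97.8865.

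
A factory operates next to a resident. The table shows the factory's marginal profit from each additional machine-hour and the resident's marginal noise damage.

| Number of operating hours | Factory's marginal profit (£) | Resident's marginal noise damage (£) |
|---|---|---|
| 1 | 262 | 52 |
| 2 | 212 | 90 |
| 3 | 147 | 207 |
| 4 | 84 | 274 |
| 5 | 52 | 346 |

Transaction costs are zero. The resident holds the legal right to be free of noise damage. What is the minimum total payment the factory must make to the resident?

£142

Efficient level: marginal profit ≥ marginal noise damage through level 2, so k* = 2.
With the resident holding the right, the factory must at least compensate total damage at k*: 52 + 90 = 142.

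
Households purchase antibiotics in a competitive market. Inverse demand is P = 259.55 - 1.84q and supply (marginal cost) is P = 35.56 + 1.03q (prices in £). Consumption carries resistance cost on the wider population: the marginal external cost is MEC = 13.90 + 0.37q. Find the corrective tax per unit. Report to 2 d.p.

Social marginal benefit = demand − MEC = 245.65 - 2.21q.
Set SMB = MC: 245.65 - 2.21q = 35.56 + 1.03q → q* = 64.8426.
The Pigouvian tax equals MEC at q*: 13.90 + 0.37×64.8426 = 37.8918.

tax = £37.89 per unit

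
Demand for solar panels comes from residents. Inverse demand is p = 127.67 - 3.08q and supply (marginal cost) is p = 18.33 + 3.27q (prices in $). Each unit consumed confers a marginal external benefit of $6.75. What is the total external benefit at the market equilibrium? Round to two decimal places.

$116.23

Market equilibrium (private): 18.33 + 3.27q = 127.67 - 3.08q → q_m = 17.2189.
Total external benefit = MEB × q_m = 6.75 × 17.2189 = 116.2276.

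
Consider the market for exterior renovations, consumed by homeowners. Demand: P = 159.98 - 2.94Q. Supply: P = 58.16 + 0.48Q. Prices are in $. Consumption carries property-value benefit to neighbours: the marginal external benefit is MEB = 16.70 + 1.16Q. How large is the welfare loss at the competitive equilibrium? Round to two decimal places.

Market equilibrium (private): 58.16 + 0.48Q = 159.98 - 2.94Q → Q_m = 29.7719.
Social marginal benefit = demand + MEB = 176.68 - 1.78Q.
Set SMB = MC: 176.68 - 1.78Q = 58.16 + 0.48Q → Q* = 52.4425.
Height of the DWL triangle at Q_m is SMB(Q_m) − MC(Q_m) = MEB(Q_m) = 51.2354.
DWL = ½ × 22.6706 × 51.2354 = 580.7686.

DWL = $580.77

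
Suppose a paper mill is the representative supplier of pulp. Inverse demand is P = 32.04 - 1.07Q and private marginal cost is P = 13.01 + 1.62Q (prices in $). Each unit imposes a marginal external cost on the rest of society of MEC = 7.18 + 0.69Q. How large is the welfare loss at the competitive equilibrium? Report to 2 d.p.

DWL = $21.52

Market equilibrium (private): 13.01 + 1.62Q = 32.04 - 1.07Q → Q_m = 7.0743.
Social marginal cost = private MC + MEC = 20.19 + 2.31Q.
Set SMC = demand: 20.19 + 2.31Q = 32.04 - 1.07Q → Q* = 3.5059.
Height of the DWL triangle at Q_m is SMC(Q_m) − demand(Q_m) = MEC(Q_m) = 12.0613.
DWL = ½ × 3.5684 × 12.0613 = 21.5198.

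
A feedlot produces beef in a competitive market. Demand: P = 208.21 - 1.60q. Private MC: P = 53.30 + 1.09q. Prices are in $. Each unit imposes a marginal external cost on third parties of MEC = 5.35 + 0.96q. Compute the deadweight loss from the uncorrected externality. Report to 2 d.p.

DWL = $503.63

Market equilibrium (private): 53.30 + 1.09q = 208.21 - 1.60q → q_m = 57.5874.
Social marginal cost = private MC + MEC = 58.65 + 2.05q.
Set SMC = demand: 58.65 + 2.05q = 208.21 - 1.60q → q* = 40.9753.
The loss is the area between SMC and demand from q* to q_m; with linear curves that's a triangle of height MEC(q_m).
DWL = ½ × 16.6121 × 60.6339 = 503.6282.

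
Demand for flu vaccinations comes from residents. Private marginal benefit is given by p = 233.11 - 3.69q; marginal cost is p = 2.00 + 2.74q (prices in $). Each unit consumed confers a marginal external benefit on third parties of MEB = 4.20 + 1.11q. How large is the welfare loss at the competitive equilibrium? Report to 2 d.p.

Market equilibrium (private): 2.00 + 2.74q = 233.11 - 3.69q → q_m = 35.9425.
Social marginal benefit = demand + MEB = 237.31 - 2.58q.
Set SMB = MC: 237.31 - 2.58q = 2.00 + 2.74q → q* = 44.2312.
The loss is the area between SMB and MC from q* to q_m; with linear curves that's a triangle of height MEB(q_m).
DWL = ½ × 8.2887 × 44.0961 = 182.7497.

DWL = $182.75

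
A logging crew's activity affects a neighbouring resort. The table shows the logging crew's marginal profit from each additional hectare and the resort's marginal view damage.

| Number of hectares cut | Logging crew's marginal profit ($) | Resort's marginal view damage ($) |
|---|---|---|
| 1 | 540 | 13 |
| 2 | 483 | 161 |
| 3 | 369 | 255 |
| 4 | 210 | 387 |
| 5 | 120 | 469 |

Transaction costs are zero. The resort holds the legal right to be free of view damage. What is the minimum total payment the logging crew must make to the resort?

Efficient level: marginal profit ≥ marginal view damage through level 3, so k* = 3.
With the resort holding the right, the logging crew must at least compensate total damage at k*: 13 + 161 + 255 = 429.

$429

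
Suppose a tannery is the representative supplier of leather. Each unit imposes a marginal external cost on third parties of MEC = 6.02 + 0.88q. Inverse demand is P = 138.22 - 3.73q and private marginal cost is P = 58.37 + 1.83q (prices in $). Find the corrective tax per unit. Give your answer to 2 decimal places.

Social marginal cost = private MC + MEC = 64.39 + 2.71q.
Set SMC = demand: 64.39 + 2.71q = 138.22 - 3.73q → q* = 11.4643.
The Pigouvian tax equals MEC at q*: 6.02 + 0.88×11.4643 = 16.1086.

tax = $16.11 per unit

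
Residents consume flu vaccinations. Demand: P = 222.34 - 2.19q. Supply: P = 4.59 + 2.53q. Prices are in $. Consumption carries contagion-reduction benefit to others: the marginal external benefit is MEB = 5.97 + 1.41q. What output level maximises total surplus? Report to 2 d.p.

Social marginal benefit = demand + MEB = 228.31 - 0.78q.
Set SMB = MC: 228.31 - 0.78q = 4.59 + 2.53q → q* = 67.5891.

q* = 67.59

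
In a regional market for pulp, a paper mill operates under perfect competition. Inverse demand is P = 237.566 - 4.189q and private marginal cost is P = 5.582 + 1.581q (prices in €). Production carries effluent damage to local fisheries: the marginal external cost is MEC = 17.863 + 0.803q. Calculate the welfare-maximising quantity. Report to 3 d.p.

q* = 32.576

Social marginal cost = private MC + MEC = 23.445 + 2.384q.
Set SMC = demand: 23.445 + 2.384q = 237.566 - 4.189q → q* = 32.5758.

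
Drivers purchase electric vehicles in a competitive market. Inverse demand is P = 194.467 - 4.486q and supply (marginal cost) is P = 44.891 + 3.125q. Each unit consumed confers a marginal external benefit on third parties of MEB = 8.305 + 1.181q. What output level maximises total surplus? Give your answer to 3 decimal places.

q* = 24.554

Social marginal benefit = demand + MEB = 202.772 - 3.305q.
Set SMB = MC: 202.772 - 3.305q = 44.891 + 3.125q → q* = 24.5538.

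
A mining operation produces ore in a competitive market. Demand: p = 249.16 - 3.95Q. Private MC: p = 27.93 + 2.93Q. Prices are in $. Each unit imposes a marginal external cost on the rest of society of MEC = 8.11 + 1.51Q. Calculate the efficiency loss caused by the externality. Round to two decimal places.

DWL = $191.35

Market equilibrium (private): 27.93 + 2.93Q = 249.16 - 3.95Q → Q_m = 32.1555.
Social marginal cost = private MC + MEC = 36.04 + 4.44Q.
Set SMC = demand: 36.04 + 4.44Q = 249.16 - 3.95Q → Q* = 25.4017.
The loss is the area between SMC and demand from Q* to Q_m; with linear curves that's a triangle of height MEC(Q_m).
DWL = ½ × 6.7538 × 56.6648 = 191.3514.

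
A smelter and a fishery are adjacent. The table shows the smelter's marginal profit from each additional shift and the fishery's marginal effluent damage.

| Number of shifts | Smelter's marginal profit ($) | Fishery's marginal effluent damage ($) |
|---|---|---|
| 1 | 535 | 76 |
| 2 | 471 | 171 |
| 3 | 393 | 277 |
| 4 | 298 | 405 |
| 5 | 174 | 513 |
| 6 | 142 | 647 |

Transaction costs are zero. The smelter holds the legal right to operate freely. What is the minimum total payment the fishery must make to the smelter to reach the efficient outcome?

Left alone the smelter would choose level 6 (marginal profit stays positive).
Efficient level: k* = 3 (marginal profit ≥ marginal effluent damage through 3).
The fishery must at least cover the smelter's forgone profit from cutting 6→3: 298 + 174 + 142 = 614.

$614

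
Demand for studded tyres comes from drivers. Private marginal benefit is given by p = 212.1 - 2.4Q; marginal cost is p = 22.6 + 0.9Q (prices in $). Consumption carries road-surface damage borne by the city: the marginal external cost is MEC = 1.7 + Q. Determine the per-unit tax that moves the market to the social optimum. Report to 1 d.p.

tax = $45.4 per unit

Social marginal benefit = demand − MEC = 210.4 - 3.4Q.
Set SMB = MC: 210.4 - 3.4Q = 22.6 + 0.9Q → Q* = 43.6744.
The Pigouvian tax equals MEC at Q*: 1.7 + 1.0×43.6744 = 45.3744.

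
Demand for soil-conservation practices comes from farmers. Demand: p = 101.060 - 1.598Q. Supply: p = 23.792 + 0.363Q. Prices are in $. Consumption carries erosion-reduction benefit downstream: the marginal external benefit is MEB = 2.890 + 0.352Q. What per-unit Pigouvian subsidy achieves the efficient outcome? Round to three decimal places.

subsidy = $20.426 per unit

Social marginal benefit = demand + MEB = 103.950 - 1.246Q.
Set SMB = MC: 103.950 - 1.246Q = 23.792 + 0.363Q → Q* = 49.8185.
The Pigouvian subsidy equals MEB at Q*: 2.890 + 0.352×49.8185 = 20.4261.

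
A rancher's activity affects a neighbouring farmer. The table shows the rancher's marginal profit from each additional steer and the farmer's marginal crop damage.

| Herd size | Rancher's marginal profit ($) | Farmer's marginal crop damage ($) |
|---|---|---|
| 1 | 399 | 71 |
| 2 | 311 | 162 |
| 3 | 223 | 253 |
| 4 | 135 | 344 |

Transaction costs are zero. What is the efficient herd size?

Bargaining reaches the level where marginal profit last exceeds marginal crop damage.
That holds through level 2 (311 ≥ 162) but not at 3 (223 < 253).

2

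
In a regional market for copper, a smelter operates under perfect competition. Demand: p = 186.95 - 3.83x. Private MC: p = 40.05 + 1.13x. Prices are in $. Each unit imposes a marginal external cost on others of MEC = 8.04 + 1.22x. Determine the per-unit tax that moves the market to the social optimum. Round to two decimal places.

tax = $35.45 per unit

Social marginal cost = private MC + MEC = 48.09 + 2.35x.
Set SMC = demand: 48.09 + 2.35x = 186.95 - 3.83x → x* = 22.4693.
The Pigouvian tax equals MEC at x*: 8.04 + 1.22×22.4693 = 35.4525.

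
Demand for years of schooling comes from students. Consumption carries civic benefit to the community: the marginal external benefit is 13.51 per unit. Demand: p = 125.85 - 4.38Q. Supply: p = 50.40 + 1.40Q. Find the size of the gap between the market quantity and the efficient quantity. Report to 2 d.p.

Market equilibrium (private): 50.40 + 1.40Q = 125.85 - 4.38Q → Q_m = 13.0536.
Social marginal benefit = demand + MEB = 139.36 - 4.38Q.
Set SMB = MC: 139.36 - 4.38Q = 50.40 + 1.40Q → Q* = 15.3910.
Gap = |13.0536 − 15.3910| = 2.3374.

2.34 units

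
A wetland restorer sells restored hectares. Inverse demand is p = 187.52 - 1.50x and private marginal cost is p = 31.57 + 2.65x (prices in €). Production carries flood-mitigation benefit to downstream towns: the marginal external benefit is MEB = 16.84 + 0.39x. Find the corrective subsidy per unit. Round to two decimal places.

subsidy = €34.76 per unit

Social marginal cost = private MC − MEB = 14.73 + 2.26x.
Set SMC = demand: 14.73 + 2.26x = 187.52 - 1.50x → x* = 45.9548.
The Pigouvian subsidy equals MEB at x*: 16.84 + 0.39×45.9548 = 34.7624.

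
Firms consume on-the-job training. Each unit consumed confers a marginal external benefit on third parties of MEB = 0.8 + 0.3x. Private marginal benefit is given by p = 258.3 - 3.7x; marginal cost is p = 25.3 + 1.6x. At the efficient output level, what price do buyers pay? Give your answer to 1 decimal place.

Social marginal benefit = demand + MEB = 259.1 - 3.4x.
Set SMB = MC: 259.1 - 3.4x = 25.3 + 1.6x → x* = 46.7600.
Consumer price on the demand curve at x*: 258.3 − 3.7×46.7600 = 85.2880.

P = 85.3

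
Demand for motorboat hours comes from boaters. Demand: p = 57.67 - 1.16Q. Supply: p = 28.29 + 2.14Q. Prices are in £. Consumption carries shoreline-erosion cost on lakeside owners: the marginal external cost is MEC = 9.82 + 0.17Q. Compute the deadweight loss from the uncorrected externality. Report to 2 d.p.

DWL = £18.51

Market equilibrium (private): 28.29 + 2.14Q = 57.67 - 1.16Q → Q_m = 8.9030.
Social marginal benefit = demand − MEC = 47.85 - 1.33Q.
Set SMB = MC: 47.85 - 1.33Q = 28.29 + 2.14Q → Q* = 5.6369.
Height of the DWL triangle at Q_m is MC(Q_m) − SMB(Q_m) = MEC(Q_m) = 11.3335.
DWL = ½ × 3.2661 × 11.3335 = 18.5082.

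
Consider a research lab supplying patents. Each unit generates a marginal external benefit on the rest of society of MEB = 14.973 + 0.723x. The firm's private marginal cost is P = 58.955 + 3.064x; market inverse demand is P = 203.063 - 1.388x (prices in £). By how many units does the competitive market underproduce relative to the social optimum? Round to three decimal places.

Market equilibrium (private): 58.955 + 3.064x = 203.063 - 1.388x → x_m = 32.3693.
Social marginal cost = private MC − MEB = 43.982 + 2.341x.
Set SMC = demand: 43.982 + 2.341x = 203.063 - 1.388x → x* = 42.6605.
Gap = |32.3693 − 42.6605| = 10.2912.

10.291 units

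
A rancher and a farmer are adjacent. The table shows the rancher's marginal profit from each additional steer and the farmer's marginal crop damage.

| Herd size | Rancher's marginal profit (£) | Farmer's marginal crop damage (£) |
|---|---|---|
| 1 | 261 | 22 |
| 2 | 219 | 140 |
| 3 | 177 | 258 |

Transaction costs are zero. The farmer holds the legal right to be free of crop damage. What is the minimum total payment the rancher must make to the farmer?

Efficient level: marginal profit ≥ marginal crop damage through level 2, so k* = 2.
With the farmer holding the right, the rancher must at least compensate total damage at k*: 22 + 140 = 162.

£162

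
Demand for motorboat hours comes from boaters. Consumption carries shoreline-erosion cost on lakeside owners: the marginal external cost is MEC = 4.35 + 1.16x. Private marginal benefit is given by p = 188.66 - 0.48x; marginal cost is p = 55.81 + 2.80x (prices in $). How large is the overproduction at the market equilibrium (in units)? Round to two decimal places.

11.56 units

Market equilibrium (private): 55.81 + 2.80x = 188.66 - 0.48x → x_m = 40.5030.
Social marginal benefit = demand − MEC = 184.31 - 1.64x.
Set SMB = MC: 184.31 - 1.64x = 55.81 + 2.80x → x* = 28.9414.
Gap = |40.5030 − 28.9414| = 11.5616.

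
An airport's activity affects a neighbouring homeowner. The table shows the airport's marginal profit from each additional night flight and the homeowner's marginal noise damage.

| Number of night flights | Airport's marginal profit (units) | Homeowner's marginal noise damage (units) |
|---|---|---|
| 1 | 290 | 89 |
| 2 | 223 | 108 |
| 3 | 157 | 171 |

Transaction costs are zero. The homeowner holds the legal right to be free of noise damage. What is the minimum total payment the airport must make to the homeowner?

Efficient level: marginal profit ≥ marginal noise damage through level 2, so k* = 2.
With the homeowner holding the right, the airport must at least compensate total damage at k*: 89 + 108 = 197.

197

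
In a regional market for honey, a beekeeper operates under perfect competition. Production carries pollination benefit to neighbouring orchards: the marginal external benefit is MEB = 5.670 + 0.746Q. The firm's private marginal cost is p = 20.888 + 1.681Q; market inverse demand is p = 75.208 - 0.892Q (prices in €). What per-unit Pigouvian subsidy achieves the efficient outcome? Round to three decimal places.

subsidy = €30.165 per unit

Social marginal cost = private MC − MEB = 15.218 + 0.935Q.
Set SMC = demand: 15.218 + 0.935Q = 75.208 - 0.892Q → Q* = 32.8352.
The Pigouvian subsidy equals MEB at Q*: 5.670 + 0.746×32.8352 = 30.1651.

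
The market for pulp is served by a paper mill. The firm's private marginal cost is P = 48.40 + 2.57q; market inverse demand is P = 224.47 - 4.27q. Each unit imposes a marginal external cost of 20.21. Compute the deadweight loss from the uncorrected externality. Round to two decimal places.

Market equilibrium (private): 48.40 + 2.57q = 224.47 - 4.27q → q_m = 25.7412.
Social marginal cost = private MC + MEC = 68.61 + 2.57q.
Set SMC = demand: 68.61 + 2.57q = 224.47 - 4.27q → q* = 22.7865.
The welfare-loss triangle has base |q_m − q*| and height MEC(q_m) (the vertical gap between SMC and demand is zero at q* and MEC at q_m).
DWL = ½ × 2.9547 × 20.2100 = 29.8572.

DWL = 29.86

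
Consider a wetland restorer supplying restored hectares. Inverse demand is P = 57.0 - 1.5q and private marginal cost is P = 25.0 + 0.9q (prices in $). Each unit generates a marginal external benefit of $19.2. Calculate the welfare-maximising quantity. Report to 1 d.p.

Social marginal cost = private MC − MEB = 5.8 + 0.9q.
Set SMC = demand: 5.8 + 0.9q = 57.0 - 1.5q → q* = 21.3333.

q* = 21.3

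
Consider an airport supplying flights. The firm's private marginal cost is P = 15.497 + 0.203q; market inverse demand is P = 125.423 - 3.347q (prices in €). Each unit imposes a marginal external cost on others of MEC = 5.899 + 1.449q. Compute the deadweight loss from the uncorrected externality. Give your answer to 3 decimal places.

DWL = €257.784

Market equilibrium (private): 15.497 + 0.203q = 125.423 - 3.347q → q_m = 30.9651.
Social marginal cost = private MC + MEC = 21.396 + 1.652q.
Set SMC = demand: 21.396 + 1.652q = 125.423 - 3.347q → q* = 20.8096.
Between q* and q_m the wedge SMC − demand runs linearly from 0 to MEC(q_m), so the loss is a triangle.
DWL = ½ × 10.1555 × 50.7674 = 257.7842.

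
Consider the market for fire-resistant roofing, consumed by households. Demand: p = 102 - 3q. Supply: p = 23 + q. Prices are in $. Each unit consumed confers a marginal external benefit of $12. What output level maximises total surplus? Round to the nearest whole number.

Social marginal benefit = demand + MEB = 114 - 3q.
Set SMB = MC: 114 - 3q = 23 + q → q* = 22.7500.

q* = 23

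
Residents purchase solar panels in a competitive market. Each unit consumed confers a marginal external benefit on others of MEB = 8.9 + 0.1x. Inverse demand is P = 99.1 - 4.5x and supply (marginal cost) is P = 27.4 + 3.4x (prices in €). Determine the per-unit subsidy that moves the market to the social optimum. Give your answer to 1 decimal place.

subsidy = €9.9 per unit

Social marginal benefit = demand + MEB = 108.0 - 4.4x.
Set SMB = MC: 108.0 - 4.4x = 27.4 + 3.4x → x* = 10.3333.
The Pigouvian subsidy equals MEB at x*: 8.9 + 0.1×10.3333 = 9.9333.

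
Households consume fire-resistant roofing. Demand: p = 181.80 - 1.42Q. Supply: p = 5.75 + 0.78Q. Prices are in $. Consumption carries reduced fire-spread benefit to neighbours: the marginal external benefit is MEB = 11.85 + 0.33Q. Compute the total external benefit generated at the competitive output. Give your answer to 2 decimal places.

$2004.87

Market equilibrium (private): 5.75 + 0.78Q = 181.80 - 1.42Q → Q_m = 80.0227.
Total external benefit = ∫₀^{Q_m} (11.85 + 0.33Q) dQ = 11.85×80.0227 + ½×0.33×80.0227² = 2004.8684.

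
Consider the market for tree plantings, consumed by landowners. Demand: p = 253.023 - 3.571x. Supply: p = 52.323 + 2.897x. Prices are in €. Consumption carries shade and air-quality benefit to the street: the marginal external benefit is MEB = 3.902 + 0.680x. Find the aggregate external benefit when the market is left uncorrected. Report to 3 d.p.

€448.444

Market equilibrium (private): 52.323 + 2.897x = 253.023 - 3.571x → x_m = 31.0297.
Total external benefit = ∫₀^{x_m} (3.902 + 0.680x) dx = 3.902×31.0297 + ½×0.680×31.0297² = 448.4443.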